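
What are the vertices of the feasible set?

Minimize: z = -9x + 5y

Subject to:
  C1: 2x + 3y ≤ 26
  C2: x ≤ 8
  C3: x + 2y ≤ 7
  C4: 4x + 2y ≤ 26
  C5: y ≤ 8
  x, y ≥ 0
Each vertex is the intersection of two constraint boundaries that also satisfies all remaining constraints:
  x = 0 and y = 0 → (0, 0)
  4x + 2y = 26 and y = 0 → (6.5, 0)
  x + 2y = 7 and 4x + 2y = 26 → (6.333, 0.3333)
  x + 2y = 7 and x = 0 → (0, 3.5)

Vertices: (0, 0), (6.5, 0), (6.333, 0.3333), (0, 3.5)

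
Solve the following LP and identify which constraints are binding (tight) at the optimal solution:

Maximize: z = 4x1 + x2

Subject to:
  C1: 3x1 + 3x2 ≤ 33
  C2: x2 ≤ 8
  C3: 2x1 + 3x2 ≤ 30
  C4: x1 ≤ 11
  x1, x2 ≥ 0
Optimal: x1 = 11, x2 = 0
Binding: C1, C4, x2 ≥ 0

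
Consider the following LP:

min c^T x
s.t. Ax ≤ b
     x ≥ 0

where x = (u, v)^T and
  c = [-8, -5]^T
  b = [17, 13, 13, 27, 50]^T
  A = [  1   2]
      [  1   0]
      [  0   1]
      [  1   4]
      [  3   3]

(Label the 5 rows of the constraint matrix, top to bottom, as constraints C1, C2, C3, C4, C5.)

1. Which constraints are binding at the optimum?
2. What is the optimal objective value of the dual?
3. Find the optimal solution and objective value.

1. C1, C2
2. -114 (by strong duality, equal to the primal optimum)
3. u = 13, v = 2, z = -114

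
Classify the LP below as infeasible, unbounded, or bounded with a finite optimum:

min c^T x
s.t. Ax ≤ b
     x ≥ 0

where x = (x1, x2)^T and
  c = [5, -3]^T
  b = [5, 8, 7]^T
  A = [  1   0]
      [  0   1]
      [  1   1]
The point (0, 7) satisfies every constraint, so the LP is feasible; the constraints give x1 ≤ 5 and x2 ≤ 8, which with x1, x2 ≥ 0 keep the feasible region inside a bounded box. A feasible, bounded LP attains a finite optimum at a vertex.

Evaluating z = 5x1 - 3x2 at each vertex:
  (0, 0): z = 0
  (5, 0): z = 25
  (5, 2): z = 19
  (0, 7): z = -21

Feasible with finite optimum z* = -21 at (0, 7).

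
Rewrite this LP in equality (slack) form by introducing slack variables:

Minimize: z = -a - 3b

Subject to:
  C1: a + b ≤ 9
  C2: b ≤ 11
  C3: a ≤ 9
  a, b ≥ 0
min z = -a - 3b

s.t.
  a + b + s1 = 9
  b + s2 = 11
  a + s3 = 9
  a, b, s1, s2, s3 ≥ 0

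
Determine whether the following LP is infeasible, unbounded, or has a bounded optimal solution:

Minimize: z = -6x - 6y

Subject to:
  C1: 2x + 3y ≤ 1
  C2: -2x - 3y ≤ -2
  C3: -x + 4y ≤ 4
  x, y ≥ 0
C1 requires 2x + 3y ≤ 1, while C2 (-2x - 3y ≤ -2) is equivalent to 2x + 3y ≥ 2. Together they would need 2 ≤ 2x + 3y ≤ 1, which is impossible since 2 > 1. No point satisfies all constraints.

Infeasible — the constraint set is empty.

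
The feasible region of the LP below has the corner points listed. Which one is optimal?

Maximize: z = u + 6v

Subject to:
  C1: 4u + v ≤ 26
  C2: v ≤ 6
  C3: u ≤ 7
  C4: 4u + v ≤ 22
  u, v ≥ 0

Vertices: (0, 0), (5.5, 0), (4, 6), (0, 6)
Evaluating z = u + 6v at each vertex:
  (0, 0): z = 0
  (5.5, 0): z = 5.5
  (4, 6): z = 40
  (0, 6): z = 36

The largest value is z = 40, attained at (4, 6).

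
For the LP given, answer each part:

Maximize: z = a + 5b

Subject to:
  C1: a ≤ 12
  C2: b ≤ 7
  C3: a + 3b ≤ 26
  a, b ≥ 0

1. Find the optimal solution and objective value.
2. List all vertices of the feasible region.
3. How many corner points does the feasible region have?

1. a = 5, b = 7, z = 40
2. (0, 0), (12, 0), (12, 4.667), (5, 7), (0, 7)
3. 5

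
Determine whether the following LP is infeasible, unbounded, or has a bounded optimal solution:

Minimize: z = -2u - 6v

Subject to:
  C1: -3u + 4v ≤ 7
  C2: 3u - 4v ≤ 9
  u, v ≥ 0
Feasible point: (0, 0) satisfies every constraint, so the LP is feasible.
Direction d = (4, 3): for each constraint row a, a·d ≤ 0 —
  (-3)(4) + (4)(3) = 0 ≤ 0
  (3)(4) + (-4)(3) = 0 ≤ 0
and d ≥ 0, so (0, 0) + t·d stays feasible for every t ≥ 0. Along this ray z = -2u - 6v changes by -26 per unit t, so z → −∞.

The LP is unbounded; z can be made arbitrarily small.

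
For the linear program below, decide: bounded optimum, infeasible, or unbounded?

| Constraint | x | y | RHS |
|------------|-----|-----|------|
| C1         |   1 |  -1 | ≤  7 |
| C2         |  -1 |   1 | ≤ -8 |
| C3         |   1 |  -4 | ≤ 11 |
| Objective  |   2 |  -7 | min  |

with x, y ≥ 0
C1 requires x - y ≤ 7, while C2 (-x + y ≤ -8) is equivalent to x - y ≥ 8. Together they would need 8 ≤ x - y ≤ 7, which is impossible since 8 > 7. No point satisfies all constraints.

The feasible region is empty; the LP is infeasible.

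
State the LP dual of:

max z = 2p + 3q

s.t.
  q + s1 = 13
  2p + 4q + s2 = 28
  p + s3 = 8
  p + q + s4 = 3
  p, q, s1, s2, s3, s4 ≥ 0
Minimize: z = 13y1 + 28y2 + 8y3 + 3y4

Subject to:
  C1: -2y2 - y3 - y4 ≤ -2
  C2: -y1 - 4y2 - y4 ≤ -3
  y1, y2, y3, y4 ≥ 0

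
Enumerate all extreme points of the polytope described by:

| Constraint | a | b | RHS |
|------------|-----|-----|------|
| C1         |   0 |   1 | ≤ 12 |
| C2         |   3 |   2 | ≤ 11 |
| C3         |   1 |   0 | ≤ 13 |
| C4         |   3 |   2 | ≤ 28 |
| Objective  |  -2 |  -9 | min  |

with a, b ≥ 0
Each vertex is the intersection of two constraint boundaries that also satisfies all remaining constraints:
  a = 0 and b = 0 → (0, 0)
  3a + 2b = 11 and b = 0 → (3.667, 0)
  3a + 2b = 11 and a = 0 → (0, 5.5)

Vertices: (0, 0), (3.667, 0), (0, 5.5)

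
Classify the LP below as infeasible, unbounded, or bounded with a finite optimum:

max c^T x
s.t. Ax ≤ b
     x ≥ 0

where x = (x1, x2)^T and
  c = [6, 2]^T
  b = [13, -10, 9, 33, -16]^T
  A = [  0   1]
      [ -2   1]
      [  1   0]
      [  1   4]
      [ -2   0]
The point (9, 6) satisfies every constraint, so the LP is feasible; the constraints give x1 ≤ 9 and x2 ≤ 13, which with x1, x2 ≥ 0 keep the feasible region inside a bounded box. A feasible, bounded LP attains a finite optimum at a vertex.

Feasible with finite optimum z* = 66 at (9, 6).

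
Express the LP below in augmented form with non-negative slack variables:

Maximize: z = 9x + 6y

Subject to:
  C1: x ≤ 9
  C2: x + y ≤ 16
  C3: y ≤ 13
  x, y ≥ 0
max z = 9x + 6y

s.t.
  x + s1 = 9
  x + y + s2 = 16
  y + s3 = 13
  x, y, s1, s2, s3 ≥ 0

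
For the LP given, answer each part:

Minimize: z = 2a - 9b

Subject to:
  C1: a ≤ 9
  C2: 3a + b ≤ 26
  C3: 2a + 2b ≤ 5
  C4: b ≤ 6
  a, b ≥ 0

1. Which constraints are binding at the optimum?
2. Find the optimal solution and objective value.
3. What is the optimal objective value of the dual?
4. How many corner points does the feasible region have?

1. C3, a ≥ 0
2. a = 0, b = 2.5, z = -22.5
3. -22.5 (by strong duality, equal to the primal optimum)
4. 3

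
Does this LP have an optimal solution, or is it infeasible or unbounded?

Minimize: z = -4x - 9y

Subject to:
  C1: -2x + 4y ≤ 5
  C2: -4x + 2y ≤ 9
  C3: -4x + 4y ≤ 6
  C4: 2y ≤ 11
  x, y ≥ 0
Feasible point: (0, 0) satisfies every constraint, so the LP is feasible.
Direction d = (1, 0): for each constraint row a, a·d ≤ 0 —
  (-2)(1) + (4)(0) = -2 ≤ 0
  (-4)(1) + (2)(0) = -4 ≤ 0
  (-4)(1) + (4)(0) = -4 ≤ 0
  (0)(1) + (2)(0) = 0 ≤ 0
and d ≥ 0, so (0, 0) + t·d stays feasible for every t ≥ 0. Along this ray z = -4x - 9y changes by -4 per unit t, so z → −∞.

Unbounded: there is a feasible ray along which z → −∞.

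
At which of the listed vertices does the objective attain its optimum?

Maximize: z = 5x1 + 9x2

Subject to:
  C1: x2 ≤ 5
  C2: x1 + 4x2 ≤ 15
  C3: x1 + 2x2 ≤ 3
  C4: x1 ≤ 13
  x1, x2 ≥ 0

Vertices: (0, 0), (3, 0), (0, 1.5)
Evaluating z = 5x1 + 9x2 at each vertex:
  (0, 0): z = 0
  (3, 0): z = 15
  (0, 1.5): z = 13.5

The largest value is z = 15, attained at (3, 0).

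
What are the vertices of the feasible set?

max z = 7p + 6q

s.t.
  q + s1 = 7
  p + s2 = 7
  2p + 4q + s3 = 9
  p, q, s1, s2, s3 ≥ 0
Each vertex is the intersection of two constraint boundaries that also satisfies all remaining constraints:
  p = 0 and q = 0 → (0, 0)
  2p + 4q = 9 and q = 0 → (4.5, 0)
  2p + 4q = 9 and p = 0 → (0, 2.25)

Vertices: (0, 0), (4.5, 0), (0, 2.25)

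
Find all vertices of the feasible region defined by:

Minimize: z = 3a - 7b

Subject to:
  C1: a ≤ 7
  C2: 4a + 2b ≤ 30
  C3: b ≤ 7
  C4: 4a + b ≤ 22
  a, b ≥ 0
Each vertex is the intersection of two constraint boundaries that also satisfies all remaining constraints:
  a = 0 and b = 0 → (0, 0)
  4a + b = 22 and b = 0 → (5.5, 0)
  b = 7 and 4a + b = 22 → (3.75, 7)
  b = 7 and a = 0 → (0, 7)

Vertices: (0, 0), (5.5, 0), (3.75, 7), (0, 7)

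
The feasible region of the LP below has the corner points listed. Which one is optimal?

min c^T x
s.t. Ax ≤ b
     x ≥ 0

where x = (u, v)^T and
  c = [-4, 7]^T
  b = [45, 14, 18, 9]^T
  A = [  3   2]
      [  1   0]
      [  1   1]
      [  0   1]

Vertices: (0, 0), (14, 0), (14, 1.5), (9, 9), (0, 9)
Evaluating z = -4u + 7v at each vertex:
  (0, 0): z = 0
  (14, 0): z = -56
  (14, 1.5): z = -45.5
  (9, 9): z = 27
  (0, 9): z = 63

The smallest value is z = -56, attained at (14, 0).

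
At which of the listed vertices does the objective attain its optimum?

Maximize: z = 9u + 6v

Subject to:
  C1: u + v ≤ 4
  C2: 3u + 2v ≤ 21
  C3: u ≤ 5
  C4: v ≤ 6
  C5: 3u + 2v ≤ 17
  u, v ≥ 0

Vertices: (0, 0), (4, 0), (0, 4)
Evaluating z = 9u + 6v at each vertex:
  (0, 0): z = 0
  (4, 0): z = 36
  (0, 4): z = 24

The largest value is z = 36, attained at (4, 0).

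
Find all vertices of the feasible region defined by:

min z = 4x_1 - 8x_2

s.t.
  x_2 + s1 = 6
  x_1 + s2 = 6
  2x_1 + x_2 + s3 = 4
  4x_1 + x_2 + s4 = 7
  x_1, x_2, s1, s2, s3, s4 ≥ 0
Each vertex is the intersection of two constraint boundaries that also satisfies all remaining constraints:
  x_1 = 0 and x_2 = 0 → (0, 0)
  4x_1 + x_2 = 7 and x_2 = 0 → (1.75, 0)
  2x_1 + x_2 = 4 and 4x_1 + x_2 = 7 → (1.5, 1)
  2x_1 + x_2 = 4 and x_1 = 0 → (0, 4)

Vertices: (0, 0), (1.75, 0), (1.5, 1), (0, 4)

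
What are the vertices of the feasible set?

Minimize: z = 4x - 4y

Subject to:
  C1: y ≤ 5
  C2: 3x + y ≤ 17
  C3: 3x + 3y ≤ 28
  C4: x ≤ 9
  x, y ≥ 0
Each vertex is the intersection of two constraint boundaries that also satisfies all remaining constraints:
  x = 0 and y = 0 → (0, 0)
  3x + y = 17 and y = 0 → (5.667, 0)
  y = 5 and 3x + y = 17 → (4, 5)
  y = 5 and x = 0 → (0, 5)

Vertices: (0, 0), (5.667, 0), (4, 5), (0, 5)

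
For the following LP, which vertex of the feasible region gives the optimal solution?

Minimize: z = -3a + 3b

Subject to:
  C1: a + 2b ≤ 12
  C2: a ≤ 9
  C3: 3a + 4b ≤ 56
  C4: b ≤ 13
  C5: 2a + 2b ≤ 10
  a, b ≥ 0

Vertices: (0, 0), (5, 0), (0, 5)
Evaluating z = -3a + 3b at each vertex:
  (0, 0): z = 0
  (5, 0): z = -15
  (0, 5): z = 15

The smallest value is z = -15, attained at (5, 0).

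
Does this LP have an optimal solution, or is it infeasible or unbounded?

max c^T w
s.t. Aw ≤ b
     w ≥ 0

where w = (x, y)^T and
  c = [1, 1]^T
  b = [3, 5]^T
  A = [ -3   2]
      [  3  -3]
Feasible point: (0, 0) satisfies every constraint, so the LP is feasible.
Direction d = (1, 1): for each constraint row a, a·d ≤ 0 —
  (-3)(1) + (2)(1) = -1 ≤ 0
  (3)(1) + (-3)(1) = 0 ≤ 0
and d ≥ 0, so (0, 0) + t·d stays feasible for every t ≥ 0. Along this ray z = x + y changes by 2 per unit t, so z → +∞.

The LP is unbounded; z can be made arbitrarily large.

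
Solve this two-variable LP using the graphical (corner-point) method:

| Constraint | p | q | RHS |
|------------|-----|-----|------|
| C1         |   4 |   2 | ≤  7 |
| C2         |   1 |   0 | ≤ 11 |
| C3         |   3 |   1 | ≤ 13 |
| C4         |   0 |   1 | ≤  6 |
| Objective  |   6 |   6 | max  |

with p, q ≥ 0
p = 0, q = 3.5, z = 21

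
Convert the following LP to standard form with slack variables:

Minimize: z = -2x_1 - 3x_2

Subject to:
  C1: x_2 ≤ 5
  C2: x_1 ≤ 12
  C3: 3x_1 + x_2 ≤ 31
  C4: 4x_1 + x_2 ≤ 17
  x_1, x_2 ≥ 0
min z = -2x_1 - 3x_2

s.t.
  x_2 + s1 = 5
  x_1 + s2 = 12
  3x_1 + x_2 + s3 = 31
  4x_1 + x_2 + s4 = 17
  x_1, x_2, s1, s2, s3, s4 ≥ 0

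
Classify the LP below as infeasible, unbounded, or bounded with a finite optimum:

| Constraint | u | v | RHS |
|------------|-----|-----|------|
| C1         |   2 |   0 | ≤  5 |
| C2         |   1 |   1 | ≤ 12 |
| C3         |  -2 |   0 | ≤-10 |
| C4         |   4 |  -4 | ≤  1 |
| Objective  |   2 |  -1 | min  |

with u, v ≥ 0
C1 requires 2u ≤ 5, while C3 (-2u ≤ -10) is equivalent to 2u ≥ 10. Together they would need 10 ≤ 2u ≤ 5, which is impossible since 10 > 5. No point satisfies all constraints.

Infeasible: no point satisfies all constraints simultaneously.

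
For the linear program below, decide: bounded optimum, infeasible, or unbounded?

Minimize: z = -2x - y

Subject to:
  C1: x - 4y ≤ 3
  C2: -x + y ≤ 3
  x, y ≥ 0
Feasible point: (0, 0) satisfies every constraint, so the LP is feasible.
Direction d = (1, 1): for each constraint row a, a·d ≤ 0 —
  (1)(1) + (-4)(1) = -3 ≤ 0
  (-1)(1) + (1)(1) = 0 ≤ 0
and d ≥ 0, so (0, 0) + t·d stays feasible for every t ≥ 0. Along this ray z = -2x - y changes by -3 per unit t, so z → −∞.

Unbounded: there is a feasible ray along which z → −∞.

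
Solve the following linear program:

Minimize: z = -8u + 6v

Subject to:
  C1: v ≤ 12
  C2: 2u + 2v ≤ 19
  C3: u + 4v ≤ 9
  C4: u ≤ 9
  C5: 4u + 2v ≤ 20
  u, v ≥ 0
Each vertex is the intersection of two constraint boundaries that also satisfies all remaining constraints:
  u = 0 and v = 0 → (0, 0)
  4u + 2v = 20 and v = 0 → (5, 0)
  u + 4v = 9 and 4u + 2v = 20 → (4.429, 1.143)
  u + 4v = 9 and u = 0 → (0, 2.25)

Evaluating z = -8u + 6v at each vertex:
  (0, 0): z = 0
  (5, 0): z = -40
  (4.429, 1.143): z = -28.57
  (0, 2.25): z = 13.5

The minimum is at (5, 0) with z = -40.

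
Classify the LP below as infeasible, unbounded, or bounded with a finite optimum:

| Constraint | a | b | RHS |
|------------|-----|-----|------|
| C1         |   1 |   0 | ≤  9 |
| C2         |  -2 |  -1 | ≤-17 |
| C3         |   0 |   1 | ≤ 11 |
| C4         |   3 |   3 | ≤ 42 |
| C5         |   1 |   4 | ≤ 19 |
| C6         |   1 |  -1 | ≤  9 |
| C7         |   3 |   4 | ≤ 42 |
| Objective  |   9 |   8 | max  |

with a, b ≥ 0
The point (9, 2.5) satisfies every constraint, so the LP is feasible; the constraints give a ≤ 9 and b ≤ 11, which with a, b ≥ 0 keep the feasible region inside a bounded box. A feasible, bounded LP attains a finite optimum at a vertex.

Evaluating z = 9a + 8b at each vertex:
  (8.5, 0): z = 76.5
  (9, 0): z = 81
  (9, 2.5): z = 101
  (7, 3): z = 87

Feasible with finite optimum z* = 101 at (9, 2.5).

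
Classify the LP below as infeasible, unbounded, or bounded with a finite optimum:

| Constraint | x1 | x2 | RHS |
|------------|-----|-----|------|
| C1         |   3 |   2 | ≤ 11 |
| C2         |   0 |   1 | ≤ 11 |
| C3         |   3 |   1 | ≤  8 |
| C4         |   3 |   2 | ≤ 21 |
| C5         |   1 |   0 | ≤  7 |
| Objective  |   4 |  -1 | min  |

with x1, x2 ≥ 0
The point (0, 5.5) satisfies every constraint, so the LP is feasible; the constraints give x1 ≤ 7 and x2 ≤ 11, which with x1, x2 ≥ 0 keep the feasible region inside a bounded box. A feasible, bounded LP attains a finite optimum at a vertex.

Feasible with finite optimum z* = -5.5 at (0, 5.5).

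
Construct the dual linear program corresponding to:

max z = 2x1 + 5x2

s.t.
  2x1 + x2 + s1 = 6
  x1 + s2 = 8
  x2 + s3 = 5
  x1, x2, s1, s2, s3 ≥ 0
Minimize: z = 6y1 + 8y2 + 5y3

Subject to:
  C1: -2y1 - y2 ≤ -2
  C2: -y1 - y3 ≤ -5
  y1, y2, y3 ≥ 0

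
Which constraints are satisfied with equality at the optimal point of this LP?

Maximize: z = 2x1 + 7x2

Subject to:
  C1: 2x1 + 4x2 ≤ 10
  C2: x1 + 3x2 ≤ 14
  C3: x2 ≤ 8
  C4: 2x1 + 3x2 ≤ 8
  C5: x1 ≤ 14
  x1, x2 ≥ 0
Optimal: x1 = 0, x2 = 2.5
Binding: C1, x1 ≥ 0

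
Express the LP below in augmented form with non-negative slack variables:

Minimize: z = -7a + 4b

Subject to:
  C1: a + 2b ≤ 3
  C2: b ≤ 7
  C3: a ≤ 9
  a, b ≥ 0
min z = -7a + 4b

s.t.
  a + 2b + s1 = 3
  b + s2 = 7
  a + s3 = 9
  a, b, s1, s2, s3 ≥ 0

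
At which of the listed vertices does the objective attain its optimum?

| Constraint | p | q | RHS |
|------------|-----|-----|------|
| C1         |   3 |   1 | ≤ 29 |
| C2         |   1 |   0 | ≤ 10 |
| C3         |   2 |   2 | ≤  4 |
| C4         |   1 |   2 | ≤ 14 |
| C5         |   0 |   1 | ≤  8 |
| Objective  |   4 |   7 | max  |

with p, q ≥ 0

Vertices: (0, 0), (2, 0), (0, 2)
Evaluating z = 4p + 7q at each vertex:
  (0, 0): z = 0
  (2, 0): z = 8
  (0, 2): z = 14

The largest value is z = 14, attained at (0, 2).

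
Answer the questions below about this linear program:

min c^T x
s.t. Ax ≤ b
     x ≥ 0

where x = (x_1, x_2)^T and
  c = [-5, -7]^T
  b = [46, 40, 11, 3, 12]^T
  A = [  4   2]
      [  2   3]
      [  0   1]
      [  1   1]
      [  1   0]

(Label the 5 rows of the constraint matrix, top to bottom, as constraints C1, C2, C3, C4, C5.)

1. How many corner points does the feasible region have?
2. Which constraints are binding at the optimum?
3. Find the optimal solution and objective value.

1. 3
2. C4, x_1 ≥ 0
3. x_1 = 0, x_2 = 3, z = -21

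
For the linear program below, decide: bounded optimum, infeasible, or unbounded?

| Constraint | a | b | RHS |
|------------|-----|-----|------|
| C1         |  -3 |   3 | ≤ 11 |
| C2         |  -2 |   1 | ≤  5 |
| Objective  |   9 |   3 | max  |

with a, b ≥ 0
Feasible point: (0, 0) satisfies every constraint, so the LP is feasible.
Direction d = (1, 0): for each constraint row a, a·d ≤ 0 —
  (-3)(1) + (3)(0) = -3 ≤ 0
  (-2)(1) + (1)(0) = -2 ≤ 0
and d ≥ 0, so (0, 0) + t·d stays feasible for every t ≥ 0. Along this ray z = 9a + 3b changes by 9 per unit t, so z → +∞.

Unbounded — the objective can increase without bound over the feasible region.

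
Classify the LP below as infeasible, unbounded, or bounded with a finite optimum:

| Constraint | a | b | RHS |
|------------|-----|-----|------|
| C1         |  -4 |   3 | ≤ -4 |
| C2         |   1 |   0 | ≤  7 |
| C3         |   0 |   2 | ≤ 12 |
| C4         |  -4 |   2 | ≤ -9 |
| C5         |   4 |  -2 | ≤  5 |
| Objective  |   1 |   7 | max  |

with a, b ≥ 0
C5 requires 4a - 2b ≤ 5, while C4 (-4a + 2b ≤ -9) is equivalent to 4a - 2b ≥ 9. Together they would need 9 ≤ 4a - 2b ≤ 5, which is impossible since 9 > 5. No point satisfies all constraints.

The feasible region is empty; the LP is infeasible.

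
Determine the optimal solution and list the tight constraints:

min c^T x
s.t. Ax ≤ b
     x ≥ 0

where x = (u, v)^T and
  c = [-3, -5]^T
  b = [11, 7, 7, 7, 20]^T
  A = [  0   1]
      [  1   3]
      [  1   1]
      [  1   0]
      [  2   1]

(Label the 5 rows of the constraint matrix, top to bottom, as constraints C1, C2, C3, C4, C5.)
Optimal: u = 7, v = 0
Slack at optimum:
  C1: slack = 11
  C2: slack = 0 (binding)
  C3: slack = 0 (binding)
  C4: slack = 0 (binding)
  C5: slack = 6
  u ≥ 0: u = 7
  v ≥ 0: v = 0 (binding)
Binding constraints: C2, C3, C4, v ≥ 0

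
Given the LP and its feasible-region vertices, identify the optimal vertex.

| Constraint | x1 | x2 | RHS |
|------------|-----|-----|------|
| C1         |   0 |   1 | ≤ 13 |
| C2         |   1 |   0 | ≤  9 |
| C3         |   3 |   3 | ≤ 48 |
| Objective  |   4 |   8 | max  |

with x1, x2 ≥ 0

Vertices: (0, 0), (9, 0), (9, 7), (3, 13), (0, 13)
(3, 13) with z = 116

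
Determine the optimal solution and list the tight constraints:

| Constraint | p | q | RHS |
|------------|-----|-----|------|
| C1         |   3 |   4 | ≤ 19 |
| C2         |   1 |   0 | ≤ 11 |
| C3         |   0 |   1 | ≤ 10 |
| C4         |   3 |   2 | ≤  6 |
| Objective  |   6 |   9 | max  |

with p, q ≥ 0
Optimal: p = 0, q = 3
Binding: C4, p ≥ 0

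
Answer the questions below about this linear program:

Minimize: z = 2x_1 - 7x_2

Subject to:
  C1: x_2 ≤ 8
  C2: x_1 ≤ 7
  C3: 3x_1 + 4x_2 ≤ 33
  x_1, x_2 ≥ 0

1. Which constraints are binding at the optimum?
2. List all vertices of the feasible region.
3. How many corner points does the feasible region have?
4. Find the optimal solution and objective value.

1. C1, x_1 ≥ 0
2. (0, 0), (7, 0), (7, 3), (0.3333, 8), (0, 8)
3. 5
4. x_1 = 0, x_2 = 8, z = -56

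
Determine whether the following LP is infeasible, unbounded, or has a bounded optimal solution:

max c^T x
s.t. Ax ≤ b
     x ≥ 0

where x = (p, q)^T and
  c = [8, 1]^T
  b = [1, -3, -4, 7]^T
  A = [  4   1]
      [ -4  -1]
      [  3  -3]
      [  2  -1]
One constraint requires 4p + q ≤ 1, while the constraint -4p - q ≤ -3 is equivalent to 4p + q ≥ 3. Together they would need 3 ≤ 4p + q ≤ 1, which is impossible since 3 > 1. No point satisfies all constraints.

Infeasible: no point satisfies all constraints simultaneously.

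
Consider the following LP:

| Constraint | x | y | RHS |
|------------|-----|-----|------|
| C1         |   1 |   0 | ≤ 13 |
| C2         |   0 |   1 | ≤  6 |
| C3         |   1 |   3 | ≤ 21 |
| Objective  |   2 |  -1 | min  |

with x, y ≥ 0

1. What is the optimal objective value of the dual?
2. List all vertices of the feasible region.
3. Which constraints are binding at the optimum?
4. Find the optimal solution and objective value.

1. -6 (by strong duality, equal to the primal optimum)
2. (0, 0), (13, 0), (13, 2.667), (3, 6), (0, 6)
3. C2, x ≥ 0
4. x = 0, y = 6, z = -6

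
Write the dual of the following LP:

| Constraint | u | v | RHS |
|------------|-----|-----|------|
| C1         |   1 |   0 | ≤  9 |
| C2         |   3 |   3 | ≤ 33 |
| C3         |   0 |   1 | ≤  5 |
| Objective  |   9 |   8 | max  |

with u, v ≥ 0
Minimize: z = 9y1 + 33y2 + 5y3

Subject to:
  C1: -y1 - 3y2 ≤ -9
  C2: -3y2 - y3 ≤ -8
  y1, y2, y3 ≥ 0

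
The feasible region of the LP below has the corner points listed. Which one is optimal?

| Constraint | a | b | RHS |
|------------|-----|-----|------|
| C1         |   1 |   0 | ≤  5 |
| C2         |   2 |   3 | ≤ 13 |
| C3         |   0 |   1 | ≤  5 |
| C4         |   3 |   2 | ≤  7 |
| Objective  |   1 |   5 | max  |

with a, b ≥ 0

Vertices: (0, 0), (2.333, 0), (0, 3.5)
Evaluating z = a + 5b at each vertex:
  (0, 0): z = 0
  (2.333, 0): z = 2.333
  (0, 3.5): z = 17.5

The largest value is z = 17.5, attained at (0, 3.5).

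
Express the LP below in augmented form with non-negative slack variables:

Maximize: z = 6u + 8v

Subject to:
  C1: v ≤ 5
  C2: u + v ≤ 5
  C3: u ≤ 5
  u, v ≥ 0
max z = 6u + 8v

s.t.
  v + s1 = 5
  u + v + s2 = 5
  u + s3 = 5
  u, v, s1, s2, s3 ≥ 0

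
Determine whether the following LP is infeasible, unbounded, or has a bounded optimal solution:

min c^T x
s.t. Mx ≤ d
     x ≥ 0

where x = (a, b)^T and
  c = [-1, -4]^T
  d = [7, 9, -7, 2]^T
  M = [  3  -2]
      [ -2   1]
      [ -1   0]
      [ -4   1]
Feasible point: (7, 7) satisfies every constraint, so the LP is feasible.
Direction d = (2, 3): for each constraint row a, a·d ≤ 0 —
  (3)(2) + (-2)(3) = 0 ≤ 0
  (-2)(2) + (1)(3) = -1 ≤ 0
  (-1)(2) + (0)(3) = -2 ≤ 0
  (-4)(2) + (1)(3) = -5 ≤ 0
and d ≥ 0, so (7, 7) + t·d stays feasible for every t ≥ 0. Along this ray z = -a - 4b changes by -14 per unit t, so z → −∞.

The LP is unbounded; z can be made arbitrarily small.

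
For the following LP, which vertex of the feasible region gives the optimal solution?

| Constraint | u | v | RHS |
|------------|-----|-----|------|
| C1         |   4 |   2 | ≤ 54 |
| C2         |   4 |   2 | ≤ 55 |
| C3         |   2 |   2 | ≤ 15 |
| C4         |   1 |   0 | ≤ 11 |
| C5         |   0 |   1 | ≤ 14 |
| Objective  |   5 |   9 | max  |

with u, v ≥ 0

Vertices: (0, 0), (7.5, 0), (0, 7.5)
(0, 7.5) with z = 67.5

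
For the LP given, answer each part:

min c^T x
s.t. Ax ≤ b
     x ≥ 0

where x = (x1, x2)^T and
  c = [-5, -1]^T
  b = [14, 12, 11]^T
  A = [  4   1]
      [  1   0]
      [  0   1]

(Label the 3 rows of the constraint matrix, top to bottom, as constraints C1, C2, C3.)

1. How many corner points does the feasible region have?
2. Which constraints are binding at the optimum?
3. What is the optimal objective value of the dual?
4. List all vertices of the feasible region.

1. 4
2. C1, x2 ≥ 0
3. -17.5 (by strong duality, equal to the primal optimum)
4. (0, 0), (3.5, 0), (0.75, 11), (0, 11)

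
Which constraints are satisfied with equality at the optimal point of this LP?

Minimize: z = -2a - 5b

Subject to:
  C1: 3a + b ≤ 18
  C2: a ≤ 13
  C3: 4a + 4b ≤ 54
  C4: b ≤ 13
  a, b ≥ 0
Optimal: a = 0.5, b = 13
Binding: C3, C4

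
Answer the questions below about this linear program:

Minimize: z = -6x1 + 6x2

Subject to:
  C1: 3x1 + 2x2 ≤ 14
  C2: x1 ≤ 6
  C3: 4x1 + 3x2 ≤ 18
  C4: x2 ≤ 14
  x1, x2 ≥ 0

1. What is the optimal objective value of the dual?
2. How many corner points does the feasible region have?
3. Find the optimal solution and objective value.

1. -27 (by strong duality, equal to the primal optimum)
2. 3
3. x1 = 4.5, x2 = 0, z = -27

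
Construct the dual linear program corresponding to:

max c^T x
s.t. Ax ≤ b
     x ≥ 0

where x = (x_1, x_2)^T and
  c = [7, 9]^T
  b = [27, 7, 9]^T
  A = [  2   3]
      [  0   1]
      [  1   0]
Minimize: z = 27y1 + 7y2 + 9y3

Subject to:
  C1: -2y1 - y3 ≤ -7
  C2: -3y1 - y2 ≤ -9
  y1, y2, y3 ≥ 0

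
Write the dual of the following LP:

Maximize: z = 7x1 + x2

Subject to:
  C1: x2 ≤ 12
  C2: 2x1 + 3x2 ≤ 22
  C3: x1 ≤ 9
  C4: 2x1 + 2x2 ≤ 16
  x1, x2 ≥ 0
Minimize: z = 12y1 + 22y2 + 9y3 + 16y4

Subject to:
  C1: -2y2 - y3 - 2y4 ≤ -7
  C2: -y1 - 3y2 - 2y4 ≤ -1
  y1, y2, y3, y4 ≥ 0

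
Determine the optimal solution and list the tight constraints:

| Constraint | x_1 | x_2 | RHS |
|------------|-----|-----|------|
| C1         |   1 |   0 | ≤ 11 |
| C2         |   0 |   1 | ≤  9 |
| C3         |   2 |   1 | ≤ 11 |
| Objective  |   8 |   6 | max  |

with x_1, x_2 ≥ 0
Optimal: x_1 = 1, x_2 = 9
Slack at optimum:
  C1: slack = 10
  C2: slack = 0 (binding)
  C3: slack = 0 (binding)
  x_1 ≥ 0: x_1 = 1
  x_2 ≥ 0: x_2 = 9
Binding constraints: C2, C3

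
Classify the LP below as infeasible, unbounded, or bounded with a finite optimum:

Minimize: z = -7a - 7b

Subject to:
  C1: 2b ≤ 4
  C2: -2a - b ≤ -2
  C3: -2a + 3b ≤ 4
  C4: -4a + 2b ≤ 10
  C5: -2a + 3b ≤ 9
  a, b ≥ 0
Feasible point: (1, 0) satisfies every constraint, so the LP is feasible.
Direction d = (1, 0): for each constraint row a, a·d ≤ 0 —
  (0)(1) + (2)(0) = 0 ≤ 0
  (-2)(1) + (-1)(0) = -2 ≤ 0
  (-2)(1) + (3)(0) = -2 ≤ 0
  (-4)(1) + (2)(0) = -4 ≤ 0
  (-2)(1) + (3)(0) = -2 ≤ 0
and d ≥ 0, so (1, 0) + t·d stays feasible for every t ≥ 0. Along this ray z = -7a - 7b changes by -7 per unit t, so z → −∞.

The LP is unbounded; z can be made arbitrarily small.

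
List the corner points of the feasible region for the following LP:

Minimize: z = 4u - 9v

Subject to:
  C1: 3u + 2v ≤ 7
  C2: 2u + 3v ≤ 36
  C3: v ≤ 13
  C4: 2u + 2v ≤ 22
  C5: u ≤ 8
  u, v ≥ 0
Each vertex is the intersection of two constraint boundaries that also satisfies all remaining constraints:
  u = 0 and v = 0 → (0, 0)
  3u + 2v = 7 and v = 0 → (2.333, 0)
  3u + 2v = 7 and u = 0 → (0, 3.5)

Vertices: (0, 0), (2.333, 0), (0, 3.5)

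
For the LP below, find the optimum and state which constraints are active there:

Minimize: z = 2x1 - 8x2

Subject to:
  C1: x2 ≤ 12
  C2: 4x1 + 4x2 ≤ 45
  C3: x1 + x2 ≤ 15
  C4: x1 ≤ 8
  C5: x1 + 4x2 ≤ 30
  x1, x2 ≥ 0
Optimal: x1 = 0, x2 = 7.5
Slack at optimum:
  C1: slack = 4.5
  C2: slack = 15
  C3: slack = 7.5
  C4: slack = 8
  C5: slack = 0 (binding)
  x1 ≥ 0: x1 = 0 (binding)
  x2 ≥ 0: x2 = 7.5
Binding constraints: C5, x1 ≥ 0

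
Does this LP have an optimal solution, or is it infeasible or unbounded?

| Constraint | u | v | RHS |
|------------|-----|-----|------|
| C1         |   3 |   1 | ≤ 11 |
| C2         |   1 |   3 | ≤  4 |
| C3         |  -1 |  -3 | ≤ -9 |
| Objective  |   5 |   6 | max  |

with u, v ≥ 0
C2 requires u + 3v ≤ 4, while C3 (-u - 3v ≤ -9) is equivalent to u + 3v ≥ 9. Together they would need 9 ≤ u + 3v ≤ 4, which is impossible since 9 > 4. No point satisfies all constraints.

Infeasible: no point satisfies all constraints simultaneously.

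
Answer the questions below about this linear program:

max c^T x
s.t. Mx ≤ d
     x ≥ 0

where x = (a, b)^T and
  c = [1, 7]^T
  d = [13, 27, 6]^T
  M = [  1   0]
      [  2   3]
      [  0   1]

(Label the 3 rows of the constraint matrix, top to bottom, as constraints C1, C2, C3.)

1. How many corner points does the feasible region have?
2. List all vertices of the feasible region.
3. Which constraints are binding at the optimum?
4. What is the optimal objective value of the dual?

1. 5
2. (0, 0), (13, 0), (13, 0.3333), (4.5, 6), (0, 6)
3. C2, C3
4. 46.5 (by strong duality, equal to the primal optimum)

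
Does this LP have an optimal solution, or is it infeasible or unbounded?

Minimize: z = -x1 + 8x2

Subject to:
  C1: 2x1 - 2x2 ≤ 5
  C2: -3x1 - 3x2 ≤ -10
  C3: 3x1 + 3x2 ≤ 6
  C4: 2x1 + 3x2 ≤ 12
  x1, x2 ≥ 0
C3 requires 3x1 + 3x2 ≤ 6, while C2 (-3x1 - 3x2 ≤ -10) is equivalent to 3x1 + 3x2 ≥ 10. Together they would need 10 ≤ 3x1 + 3x2 ≤ 6, which is impossible since 10 > 6. No point satisfies all constraints.

Infeasible — the constraint set is empty.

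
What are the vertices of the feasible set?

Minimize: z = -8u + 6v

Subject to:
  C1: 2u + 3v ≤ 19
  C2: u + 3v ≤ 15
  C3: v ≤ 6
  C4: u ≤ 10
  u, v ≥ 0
Each vertex is the intersection of two constraint boundaries that also satisfies all remaining constraints:
  u = 0 and v = 0 → (0, 0)
  2u + 3v = 19 and v = 0 → (9.5, 0)
  2u + 3v = 19 and u + 3v = 15 → (4, 3.667)
  u + 3v = 15 and u = 0 → (0, 5)

Vertices: (0, 0), (9.5, 0), (4, 3.667), (0, 5)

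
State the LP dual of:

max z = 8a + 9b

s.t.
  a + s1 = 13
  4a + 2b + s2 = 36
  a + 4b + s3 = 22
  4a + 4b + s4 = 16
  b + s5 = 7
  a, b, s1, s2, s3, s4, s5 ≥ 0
Minimize: z = 13y1 + 36y2 + 22y3 + 16y4 + 7y5

Subject to:
  C1: -y1 - 4y2 - y3 - 4y4 ≤ -8
  C2: -2y2 - 4y3 - 4y4 - y5 ≤ -9
  y1, y2, y3, y4, y5 ≥ 0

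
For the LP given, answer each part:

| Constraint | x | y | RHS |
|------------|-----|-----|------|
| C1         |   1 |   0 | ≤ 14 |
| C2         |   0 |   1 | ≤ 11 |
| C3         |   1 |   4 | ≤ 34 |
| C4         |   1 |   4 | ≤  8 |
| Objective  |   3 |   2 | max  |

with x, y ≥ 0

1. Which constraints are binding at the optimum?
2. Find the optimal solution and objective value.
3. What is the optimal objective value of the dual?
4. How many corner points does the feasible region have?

1. C4, y ≥ 0
2. x = 8, y = 0, z = 24
3. 24 (by strong duality, equal to the primal optimum)
4. 3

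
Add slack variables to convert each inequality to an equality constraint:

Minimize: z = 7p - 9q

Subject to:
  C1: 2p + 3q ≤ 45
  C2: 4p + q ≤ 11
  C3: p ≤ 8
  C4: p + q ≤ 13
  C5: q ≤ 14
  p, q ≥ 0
min z = 7p - 9q

s.t.
  2p + 3q + s1 = 45
  4p + q + s2 = 11
  p + s3 = 8
  p + q + s4 = 13
  q + s5 = 14
  p, q, s1, s2, s3, s4, s5 ≥ 0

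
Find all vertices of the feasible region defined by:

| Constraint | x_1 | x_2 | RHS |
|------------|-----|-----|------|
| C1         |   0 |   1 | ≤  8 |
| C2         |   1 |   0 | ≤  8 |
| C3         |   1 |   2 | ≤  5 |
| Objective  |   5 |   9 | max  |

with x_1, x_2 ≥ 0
Each vertex is the intersection of two constraint boundaries that also satisfies all remaining constraints:
  x_1 = 0 and x_2 = 0 → (0, 0)
  x_1 + 2x_2 = 5 and x_2 = 0 → (5, 0)
  x_1 + 2x_2 = 5 and x_1 = 0 → (0, 2.5)

Vertices: (0, 0), (5, 0), (0, 2.5)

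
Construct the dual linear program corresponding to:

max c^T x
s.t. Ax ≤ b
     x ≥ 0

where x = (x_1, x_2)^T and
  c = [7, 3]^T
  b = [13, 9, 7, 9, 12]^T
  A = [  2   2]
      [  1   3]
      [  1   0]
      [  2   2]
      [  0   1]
Minimize: z = 13y1 + 9y2 + 7y3 + 9y4 + 12y5

Subject to:
  C1: -2y1 - y2 - y3 - 2y4 ≤ -7
  C2: -2y1 - 3y2 - 2y4 - y5 ≤ -3
  y1, y2, y3, y4, y5 ≥ 0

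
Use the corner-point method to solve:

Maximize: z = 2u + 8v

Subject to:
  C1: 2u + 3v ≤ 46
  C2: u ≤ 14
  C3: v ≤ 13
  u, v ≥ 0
u = 3.5, v = 13, z = 111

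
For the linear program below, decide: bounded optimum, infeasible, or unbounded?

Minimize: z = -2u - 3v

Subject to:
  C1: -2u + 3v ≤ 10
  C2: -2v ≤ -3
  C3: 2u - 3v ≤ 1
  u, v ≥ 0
Feasible point: (0, 2) satisfies every constraint, so the LP is feasible.
Direction d = (3, 2): for each constraint row a, a·d ≤ 0 —
  (-2)(3) + (3)(2) = 0 ≤ 0
  (0)(3) + (-2)(2) = -4 ≤ 0
  (2)(3) + (-3)(2) = 0 ≤ 0
and d ≥ 0, so (0, 2) + t·d stays feasible for every t ≥ 0. Along this ray z = -2u - 3v changes by -12 per unit t, so z → −∞.

Unbounded: there is a feasible ray along which z → −∞.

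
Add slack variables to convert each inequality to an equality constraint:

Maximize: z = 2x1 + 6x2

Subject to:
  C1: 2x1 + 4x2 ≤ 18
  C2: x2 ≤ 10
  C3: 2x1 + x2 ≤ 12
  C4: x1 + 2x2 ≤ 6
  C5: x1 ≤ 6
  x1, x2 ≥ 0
max z = 2x1 + 6x2

s.t.
  2x1 + 4x2 + s1 = 18
  x2 + s2 = 10
  2x1 + x2 + s3 = 12
  x1 + 2x2 + s4 = 6
  x1 + s5 = 6
  x1, x2, s1, s2, s3, s4, s5 ≥ 0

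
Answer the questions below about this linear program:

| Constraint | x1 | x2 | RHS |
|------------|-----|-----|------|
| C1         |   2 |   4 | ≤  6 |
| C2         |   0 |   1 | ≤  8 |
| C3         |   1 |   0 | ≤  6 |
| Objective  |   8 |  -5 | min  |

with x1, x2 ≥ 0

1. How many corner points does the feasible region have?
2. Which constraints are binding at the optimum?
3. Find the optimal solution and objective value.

1. 3
2. C1, x1 ≥ 0
3. x1 = 0, x2 = 1.5, z = -7.5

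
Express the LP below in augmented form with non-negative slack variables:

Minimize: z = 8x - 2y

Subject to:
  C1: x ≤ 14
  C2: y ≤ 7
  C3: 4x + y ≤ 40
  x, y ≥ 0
min z = 8x - 2y

s.t.
  x + s1 = 14
  y + s2 = 7
  4x + y + s3 = 40
  x, y, s1, s2, s3 ≥ 0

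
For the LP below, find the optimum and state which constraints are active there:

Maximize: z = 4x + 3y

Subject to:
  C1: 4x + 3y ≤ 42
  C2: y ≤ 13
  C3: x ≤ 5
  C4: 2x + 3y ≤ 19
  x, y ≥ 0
Optimal: x = 5, y = 3
Slack at optimum:
  C1: slack = 13
  C2: slack = 10
  C3: slack = 0 (binding)
  C4: slack = 0 (binding)
  x ≥ 0: x = 5
  y ≥ 0: y = 3
Binding constraints: C3, C4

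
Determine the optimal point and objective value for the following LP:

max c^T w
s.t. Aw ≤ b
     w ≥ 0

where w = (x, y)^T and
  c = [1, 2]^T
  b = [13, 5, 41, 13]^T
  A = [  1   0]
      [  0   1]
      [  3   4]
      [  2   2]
Each vertex is the intersection of two constraint boundaries that also satisfies all remaining constraints:
  x = 0 and y = 0 → (0, 0)
  2x + 2y = 13 and y = 0 → (6.5, 0)
  y = 5 and 2x + 2y = 13 → (1.5, 5)
  y = 5 and x = 0 → (0, 5)

Evaluating z = x + 2y at each vertex:
  (0, 0): z = 0
  (6.5, 0): z = 6.5
  (1.5, 5): z = 11.5
  (0, 5): z = 10

The maximum is at (1.5, 5) with z = 11.5.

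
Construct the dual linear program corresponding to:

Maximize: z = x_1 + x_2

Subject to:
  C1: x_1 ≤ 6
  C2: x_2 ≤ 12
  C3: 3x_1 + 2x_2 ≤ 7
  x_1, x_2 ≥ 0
Minimize: z = 6y1 + 12y2 + 7y3

Subject to:
  C1: -y1 - 3y3 ≤ -1
  C2: -y2 - 2y3 ≤ -1
  y1, y2, y3 ≥ 0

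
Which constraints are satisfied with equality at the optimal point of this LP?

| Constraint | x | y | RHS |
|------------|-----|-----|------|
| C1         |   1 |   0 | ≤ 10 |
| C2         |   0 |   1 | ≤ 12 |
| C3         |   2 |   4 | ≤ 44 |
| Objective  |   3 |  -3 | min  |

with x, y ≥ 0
Optimal: x = 0, y = 11
Binding: C3, x ≥ 0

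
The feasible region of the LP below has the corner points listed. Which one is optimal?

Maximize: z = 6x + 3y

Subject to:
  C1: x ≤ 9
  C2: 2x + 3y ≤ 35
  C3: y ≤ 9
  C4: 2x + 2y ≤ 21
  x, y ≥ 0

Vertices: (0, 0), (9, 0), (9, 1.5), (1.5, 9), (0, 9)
(9, 1.5) with z = 58.5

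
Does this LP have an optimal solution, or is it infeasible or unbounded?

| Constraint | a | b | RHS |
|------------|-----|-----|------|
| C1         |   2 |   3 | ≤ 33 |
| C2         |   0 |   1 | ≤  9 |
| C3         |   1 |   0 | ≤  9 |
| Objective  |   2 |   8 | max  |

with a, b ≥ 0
The point (3, 9) satisfies every constraint, so the LP is feasible; the constraints give a ≤ 9 and b ≤ 9, which with a, b ≥ 0 keep the feasible region inside a bounded box. A feasible, bounded LP attains a finite optimum at a vertex.

Evaluating z = 2a + 8b at each vertex:
  (0, 0): z = 0
  (9, 0): z = 18
  (9, 5): z = 58
  (3, 9): z = 78
  (0, 9): z = 72

Bounded optimum: z* = 78 at (3, 9).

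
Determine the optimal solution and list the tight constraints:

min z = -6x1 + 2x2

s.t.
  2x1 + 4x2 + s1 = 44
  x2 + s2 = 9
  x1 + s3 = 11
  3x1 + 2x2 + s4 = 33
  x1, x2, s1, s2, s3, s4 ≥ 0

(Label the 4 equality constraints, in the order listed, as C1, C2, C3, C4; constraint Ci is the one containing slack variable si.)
Optimal: x1 = 11, x2 = 0
Slack at optimum:
  C1: slack = 22
  C2: slack = 9
  C3: slack = 0 (binding)
  C4: slack = 0 (binding)
  x1 ≥ 0: x1 = 11
  x2 ≥ 0: x2 = 0 (binding)
Binding constraints: C3, C4, x2 ≥ 0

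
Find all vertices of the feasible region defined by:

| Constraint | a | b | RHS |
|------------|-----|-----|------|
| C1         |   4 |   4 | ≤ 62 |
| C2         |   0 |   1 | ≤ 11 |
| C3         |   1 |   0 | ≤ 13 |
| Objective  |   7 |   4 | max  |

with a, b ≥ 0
Each vertex is the intersection of two constraint boundaries that also satisfies all remaining constraints:
  a = 0 and b = 0 → (0, 0)
  a = 13 and b = 0 → (13, 0)
  4a + 4b = 62 and a = 13 → (13, 2.5)
  4a + 4b = 62 and b = 11 → (4.5, 11)
  b = 11 and a = 0 → (0, 11)

Vertices: (0, 0), (13, 0), (13, 2.5), (4.5, 11), (0, 11)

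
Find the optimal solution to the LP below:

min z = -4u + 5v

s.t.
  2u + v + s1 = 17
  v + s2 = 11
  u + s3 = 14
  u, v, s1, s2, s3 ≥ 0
Each vertex is the intersection of two constraint boundaries that also satisfies all remaining constraints:
  u = 0 and v = 0 → (0, 0)
  2u + v = 17 and v = 0 → (8.5, 0)
  2u + v = 17 and v = 11 → (3, 11)
  v = 11 and u = 0 → (0, 11)

Evaluating z = -4u + 5v at each vertex:
  (0, 0): z = 0
  (8.5, 0): z = -34
  (3, 11): z = 43
  (0, 11): z = 55

The minimum is at (8.5, 0) with z = -34.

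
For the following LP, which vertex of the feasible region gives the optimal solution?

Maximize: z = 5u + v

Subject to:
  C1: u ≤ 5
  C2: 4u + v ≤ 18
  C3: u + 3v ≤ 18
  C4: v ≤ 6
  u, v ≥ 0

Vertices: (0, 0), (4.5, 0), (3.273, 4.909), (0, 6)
(4.5, 0) with z = 22.5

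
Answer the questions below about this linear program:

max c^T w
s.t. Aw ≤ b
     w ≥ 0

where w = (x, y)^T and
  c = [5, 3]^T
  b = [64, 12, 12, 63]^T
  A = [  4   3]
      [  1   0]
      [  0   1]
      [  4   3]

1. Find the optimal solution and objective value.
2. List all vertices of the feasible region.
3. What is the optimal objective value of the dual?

1. x = 12, y = 5, z = 75
2. (0, 0), (12, 0), (12, 5), (6.75, 12), (0, 12)
3. 75 (by strong duality, equal to the primal optimum)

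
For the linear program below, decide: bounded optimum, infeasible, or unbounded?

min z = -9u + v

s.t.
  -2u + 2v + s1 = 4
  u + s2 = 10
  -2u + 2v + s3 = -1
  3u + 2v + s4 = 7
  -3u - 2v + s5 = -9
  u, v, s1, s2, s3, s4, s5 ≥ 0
The row 3u + 2v + s4 = 7 with s4 ≥ 0 requires 3u + 2v ≤ 7, while the row -3u - 2v + s5 = -9 with s5 ≥ 0 is equivalent to 3u + 2v ≥ 9. Together they would need 9 ≤ 3u + 2v ≤ 7, which is impossible since 9 > 7. No point satisfies all constraints.

The feasible region is empty; the LP is infeasible.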